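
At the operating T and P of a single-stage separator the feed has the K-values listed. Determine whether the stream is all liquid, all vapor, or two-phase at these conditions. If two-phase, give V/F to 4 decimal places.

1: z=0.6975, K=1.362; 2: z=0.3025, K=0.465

ΣzᵢKᵢ = 1.0907; Σzᵢ/Kᵢ = 1.1627.
Both exceed 1, so a two-phase solution exists.
Binary case is linear: z₁(K₁−1)(1+ψ(K₂−1)) + z₂(K₂−1)(1+ψ(K₁−1)) = 0
⇒ ψ = [z₁(K₁−1)+z₂(K₂−1)] / [−(K₁−1)(K₂−1)] = 0.09066/0.19367 = 0.4681

two-phase, V/F = 0.4681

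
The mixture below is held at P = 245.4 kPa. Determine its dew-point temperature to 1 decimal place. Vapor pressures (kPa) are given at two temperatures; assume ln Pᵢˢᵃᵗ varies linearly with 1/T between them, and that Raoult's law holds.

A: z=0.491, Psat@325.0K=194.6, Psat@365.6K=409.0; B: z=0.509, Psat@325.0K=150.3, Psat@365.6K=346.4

Dew-point temperature: Σzᵢ·P/Pᵢˢᵃᵗ(T) = 1. Interpolate ln Pᵢˢᵃᵗ = aᵢ + bᵢ/T.
  T = 325.0 K: ΣzᵢP/Pᵢˢᵃᵗ = 1.4502
  T = 365.6 K: ΣzᵢP/Pᵢˢᵃᵗ = 0.6552
  T = 345.3 K: ΣzᵢP/Pᵢˢᵃᵗ = 0.9520
  T = 335.1 K: ΣzᵢP/Pᵢˢᵃᵗ = 1.1687
  T = 340.2 K: ΣzᵢP/Pᵢˢᵃᵗ = 1.0532
  T = 342.8 K: ΣzᵢP/Pᵢˢᵃᵗ = 0.9999
Interpolating between 340.2 K and 342.8 K gives T ≈ 342.8 K.

T = 342.8 K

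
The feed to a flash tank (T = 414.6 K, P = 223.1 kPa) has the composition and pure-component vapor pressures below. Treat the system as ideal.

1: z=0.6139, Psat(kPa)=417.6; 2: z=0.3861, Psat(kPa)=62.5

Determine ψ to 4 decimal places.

ψ = 0.4099

Raoult's law: Kᵢ = Pᵢˢᵃᵗ/P = Pᵢˢᵃᵗ/223.1.
  K_1 = 417.6/223.1 = 1.871806, K_2 = 62.5/223.1 = 0.280143
Material balance + equilibrium reduce to Σ zᵢ(Kᵢ−1)/(1+ψ(Kᵢ−1)) = 0.
Feasibility: ΣzᵢKᵢ = 1.2573, Σzᵢ/Kᵢ = 1.7062 — both > 1, two phases present.
Newton iteration, ψ⁰ = 0.5:
  ψ = 0.5000: g = -0.06150, g' = -0.7147 → ψ = 0.4139
  ψ = 0.4139: g = -0.00263, g' = -0.6579 → ψ = 0.4099
Converged at ψ = 0.4099.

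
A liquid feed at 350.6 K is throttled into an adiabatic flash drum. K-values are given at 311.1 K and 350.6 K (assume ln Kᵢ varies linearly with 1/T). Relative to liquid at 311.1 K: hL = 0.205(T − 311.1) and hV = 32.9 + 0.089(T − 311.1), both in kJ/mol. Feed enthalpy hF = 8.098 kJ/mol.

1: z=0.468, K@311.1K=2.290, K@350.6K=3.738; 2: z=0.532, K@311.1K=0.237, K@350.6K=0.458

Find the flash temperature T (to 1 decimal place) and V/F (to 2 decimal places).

Adiabatic flash: solve Rachford–Rice at each trial T, then check hF = ψ·hV(T) + (1−ψ)·hL(T).
  T = 311.1 K: K = (2.290, 0.237), RR gives ψ = 0.201, H_out = 6.612 kJ/mol
  T = 350.6 K: K = (3.738, 0.458), RR gives ψ = 0.669, H_out = 27.047 kJ/mol
  T = 330.9 K: K = (2.971, 0.336), RR gives ψ = 0.435, H_out = 17.376 kJ/mol
  T = 321.0 K: K = (2.619, 0.284), RR gives ψ = 0.325, H_out = 12.343 kJ/mol
  T = 316.1 K: K = (2.453, 0.260), RR gives ψ = 0.266, H_out = 9.631 kJ/mol
  T = 313.6 K: K = (2.371, 0.248), RR gives ψ = 0.234, H_out = 8.160 kJ/mol
  T = 312.4 K: K = (2.332, 0.243), RR gives ψ = 0.219, H_out = 7.427 kJ/mol
Linear interpolation between T = 312.4 (H_out = 7.427) and T = 313.6 (H_out = 8.160) on hF = 8.098 gives T ≈ 313.5 K, at which ψ = 0.23.

T = 313.5 K, V/F = 0.23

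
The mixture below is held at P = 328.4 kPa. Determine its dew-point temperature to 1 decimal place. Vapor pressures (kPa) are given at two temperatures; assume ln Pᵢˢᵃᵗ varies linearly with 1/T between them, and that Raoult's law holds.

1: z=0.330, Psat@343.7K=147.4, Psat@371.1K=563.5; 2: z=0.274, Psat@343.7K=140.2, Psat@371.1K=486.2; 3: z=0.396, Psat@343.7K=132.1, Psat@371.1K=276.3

Dew-point temperature: Σzᵢ·P/Pᵢˢᵃᵗ(T) = 1. Interpolate ln Pᵢˢᵃᵗ = aᵢ + bᵢ/T.
  T = 343.7 K: ΣzᵢP/Pᵢˢᵃᵗ = 2.3615
  T = 371.1 K: ΣzᵢP/Pᵢˢᵃᵗ = 0.8481
  T = 357.4 K: ΣzᵢP/Pᵢˢᵃᵗ = 1.3742
  T = 364.2 K: ΣzᵢP/Pᵢˢᵃᵗ = 1.0741
  T = 367.6 K: ΣzᵢP/Pᵢˢᵃᵗ = 0.9545
  T = 365.9 K: ΣzᵢP/Pᵢˢᵃᵗ = 1.0121
  T = 366.8 K: ΣzᵢP/Pᵢˢᵃᵗ = 0.9811
  T = 366.4 K: ΣzᵢP/Pᵢˢᵃᵗ = 0.9947
Interpolating between 365.9 K and 366.4 K gives T ≈ 366.2 K.

T = 366.2 K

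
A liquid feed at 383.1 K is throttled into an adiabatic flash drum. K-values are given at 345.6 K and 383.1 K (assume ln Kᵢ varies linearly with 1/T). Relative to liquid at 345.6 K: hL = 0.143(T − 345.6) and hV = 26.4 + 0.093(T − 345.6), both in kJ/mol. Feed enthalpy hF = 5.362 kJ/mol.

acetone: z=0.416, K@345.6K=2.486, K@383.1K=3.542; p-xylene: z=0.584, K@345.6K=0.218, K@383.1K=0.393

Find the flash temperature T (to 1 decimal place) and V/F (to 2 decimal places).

Adiabatic flash: solve Rachford–Rice at each trial T, then check hF = ψ·hV(T) + (1−ψ)·hL(T).
  T = 345.6 K: K = (2.486, 0.218), RR gives ψ = 0.139, H_out = 3.669 kJ/mol
  T = 383.1 K: K = (3.542, 0.393), RR gives ψ = 0.456, H_out = 16.536 kJ/mol
  T = 364.4 K: K = (2.996, 0.297), RR gives ψ = 0.300, H_out = 10.314 kJ/mol
  T = 355.0 K: K = (2.736, 0.256), RR gives ψ = 0.222, H_out = 7.113 kJ/mol
  T = 350.3 K: K = (2.610, 0.236), RR gives ψ = 0.182, H_out = 5.432 kJ/mol
  T = 348.0 K: K = (2.549, 0.227), RR gives ψ = 0.161, H_out = 4.581 kJ/mol
Linear interpolation between T = 348.0 (H_out = 4.581) and T = 350.3 (H_out = 5.432) on hF = 5.362 gives T ≈ 350.1 K, at which ψ = 0.18.

T = 350.1 K, V/F = 0.18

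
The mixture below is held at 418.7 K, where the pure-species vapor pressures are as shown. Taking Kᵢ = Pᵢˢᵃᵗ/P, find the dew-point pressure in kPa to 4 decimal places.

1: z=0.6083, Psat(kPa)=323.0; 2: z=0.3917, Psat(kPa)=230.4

Pdew = 279.0670 kPa

At the dew point ψ → 1, so Σzᵢ/Kᵢ = 1 with Kᵢ = Pᵢˢᵃᵗ/P ⇒ 1/P = Σzᵢ/Pᵢˢᵃᵗ.
1/P = 0.6083/323.0 + 0.3917/230.4 = 0.0035834 ⇒ P = 279.0670 kPa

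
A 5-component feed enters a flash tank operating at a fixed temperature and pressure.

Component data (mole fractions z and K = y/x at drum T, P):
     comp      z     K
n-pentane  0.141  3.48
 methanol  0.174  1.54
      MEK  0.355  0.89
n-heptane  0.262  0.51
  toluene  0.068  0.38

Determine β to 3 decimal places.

Rachford–Rice: g(β) = Σ zᵢ(Kᵢ−1)/(1+β(Kᵢ−1)) = 0.
Check two-phase: ΣzᵢKᵢ = 1.234 > 1 and Σzᵢ/Kᵢ = 1.245 > 1, so g(0) = 0.234 > 0 and g(1) = -0.245 < 0.
Newton iteration, β⁰ = 0.52:
  β = 0.520: g = -0.0498, g' = -0.371 → β = 0.386
  β = 0.386: g = 0.0019, g' = -0.407 → β = 0.391
Converged at β = 0.391.

β = 0.391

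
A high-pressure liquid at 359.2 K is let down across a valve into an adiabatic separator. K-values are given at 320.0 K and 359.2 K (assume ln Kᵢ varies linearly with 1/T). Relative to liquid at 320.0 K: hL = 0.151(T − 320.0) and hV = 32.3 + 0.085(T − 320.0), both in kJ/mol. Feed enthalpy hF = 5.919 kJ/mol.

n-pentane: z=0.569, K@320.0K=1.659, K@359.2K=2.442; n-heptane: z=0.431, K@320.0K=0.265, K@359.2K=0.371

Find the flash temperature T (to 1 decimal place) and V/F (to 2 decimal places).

T = 322.6 K, V/F = 0.17

Adiabatic flash: solve Rachford–Rice at each trial T, then check hF = ψ·hV(T) + (1−ψ)·hL(T).
  T = 320.0 K: K = (1.659, 0.265), RR gives ψ = 0.120, H_out = 3.880 kJ/mol
  T = 359.2 K: K = (2.442, 0.371), RR gives ψ = 0.606, H_out = 23.917 kJ/mol
  T = 339.6 K: K = (2.035, 0.317), RR gives ψ = 0.416, H_out = 15.869 kJ/mol
  T = 329.8 K: K = (1.843, 0.290), RR gives ψ = 0.291, H_out = 10.682 kJ/mol
  T = 324.9 K: K = (1.750, 0.278), RR gives ψ = 0.213, H_out = 7.552 kJ/mol
  T = 322.4 K: K = (1.703, 0.271), RR gives ψ = 0.168, H_out = 5.759 kJ/mol
  T = 323.6 K: K = (1.726, 0.274), RR gives ψ = 0.190, H_out = 6.638 kJ/mol
Linear interpolation between T = 322.4 (H_out = 5.759) and T = 323.6 (H_out = 6.638) on hF = 5.919 gives T ≈ 322.6 K, at which ψ = 0.17.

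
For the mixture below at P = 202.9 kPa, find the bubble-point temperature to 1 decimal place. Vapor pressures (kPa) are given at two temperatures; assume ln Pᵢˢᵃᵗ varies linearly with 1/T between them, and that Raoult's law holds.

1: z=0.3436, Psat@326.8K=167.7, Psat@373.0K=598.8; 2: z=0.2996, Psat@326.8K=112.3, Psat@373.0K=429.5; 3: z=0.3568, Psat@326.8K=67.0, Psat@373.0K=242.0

T = 345.5 K

Bubble-point temperature: ΣzᵢPᵢˢᵃᵗ(T) = P. Interpolate ln Pᵢˢᵃᵗ = aᵢ + bᵢ/T.
  T = 326.8 K: ΣzᵢPᵢˢᵃᵗ = 115.17 kPa
  T = 373.0 K: ΣzᵢPᵢˢᵃᵗ = 420.77 kPa
  T = 349.9 K: ΣzᵢPᵢˢᵃᵗ = 229.73 kPa
  T = 338.4 K: ΣzᵢPᵢˢᵃᵗ = 164.83 kPa
  T = 344.1 K: ΣzᵢPᵢˢᵃᵗ = 194.85 kPa
  T = 347.0 K: ΣzᵢPᵢˢᵃᵗ = 211.72 kPa
Interpolating between 344.1 K and 347.0 K gives T ≈ 345.5 K.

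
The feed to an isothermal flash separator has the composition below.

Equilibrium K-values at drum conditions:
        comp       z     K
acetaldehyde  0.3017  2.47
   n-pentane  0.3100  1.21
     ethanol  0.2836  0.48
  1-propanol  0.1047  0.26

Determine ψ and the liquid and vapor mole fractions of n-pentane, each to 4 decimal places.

Rachford–Rice: g(ψ) = Σ zᵢ(Kᵢ−1)/(1+ψ(Kᵢ−1)) = 0.
Check two-phase: ΣzᵢKᵢ = 1.2836 > 1 and Σzᵢ/Kᵢ = 1.3719 > 1, so g(0) = 0.2836 > 0 and g(1) = -0.3719 < 0.
Newton iteration, ψ⁰ = 0.5:
  ψ = 0.5000: g = -0.00773, g' = -0.5123 → ψ = 0.4849
Converged at ψ = 0.4849.
Compositions from xᵢ = zᵢ/(1+ψ(Kᵢ−1)), yᵢ = Kᵢxᵢ:
  acetaldehyde: x = 0.1761, y = 0.4351
  n-pentane: x = 0.2814, y = 0.3404
  ethanol: x = 0.3792, y = 0.1820
  1-propanol: x = 0.1633, y = 0.0425

ψ = 0.4849, x_n-pentane = 0.2814, y_n-pentane = 0.3404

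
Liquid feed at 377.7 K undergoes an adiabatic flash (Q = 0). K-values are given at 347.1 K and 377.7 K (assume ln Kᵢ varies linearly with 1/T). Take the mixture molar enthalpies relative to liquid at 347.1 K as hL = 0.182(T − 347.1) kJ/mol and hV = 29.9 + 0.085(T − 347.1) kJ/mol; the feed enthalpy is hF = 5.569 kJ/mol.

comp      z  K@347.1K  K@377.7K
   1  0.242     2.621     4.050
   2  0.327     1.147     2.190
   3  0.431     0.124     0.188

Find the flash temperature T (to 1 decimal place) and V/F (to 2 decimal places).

T = 352.1 K, V/F = 0.16

Adiabatic flash: solve Rachford–Rice at each trial T, then check hF = ψ·hV(T) + (1−ψ)·hL(T).
  T = 347.1 K: K = (2.621, 1.147, 0.124), RR gives ψ = 0.067, H_out = 2.015 kJ/mol
  T = 377.7 K: K = (4.050, 2.190, 0.188), RR gives ψ = 0.460, H_out = 17.958 kJ/mol
  T = 362.4 K: K = (3.288, 1.607, 0.154), RR gives ψ = 0.307, H_out = 11.507 kJ/mol
  T = 354.8 K: K = (2.945, 1.364, 0.139), RR gives ψ = 0.201, H_out = 7.271 kJ/mol
  T = 351.0 K: K = (2.782, 1.253, 0.131), RR gives ψ = 0.139, H_out = 4.809 kJ/mol
  T = 352.9 K: K = (2.863, 1.308, 0.135), RR gives ψ = 0.171, H_out = 6.071 kJ/mol
Linear interpolation between T = 351.0 (H_out = 4.809) and T = 352.9 (H_out = 6.071) on hF = 5.569 gives T ≈ 352.1 K, at which ψ = 0.16.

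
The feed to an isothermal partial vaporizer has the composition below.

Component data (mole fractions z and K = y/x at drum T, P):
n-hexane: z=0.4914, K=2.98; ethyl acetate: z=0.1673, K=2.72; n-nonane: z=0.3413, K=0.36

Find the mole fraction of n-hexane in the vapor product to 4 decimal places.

Newton iteration, ψ⁰ = 0.44:
  ψ = 0.4400: g = 0.37971, g' = -0.9814 → ψ = 0.8269
  ψ = 0.8269: g = 0.02376, g' = -0.9921 → ψ = 0.8508
  ψ = 0.8508: g = -0.00036, g' = -1.0227 → ψ = 0.8505
Converged at ψ = 0.8505.
Compositions from xᵢ = zᵢ/(1+ψ(Kᵢ−1)), yᵢ = Kᵢxᵢ:
  n-hexane: x = 0.1831, y = 0.5456
  ethyl acetate: x = 0.0679, y = 0.1848
  n-nonane: x = 0.7490, y = 0.2696

y_n-hexane = 0.5456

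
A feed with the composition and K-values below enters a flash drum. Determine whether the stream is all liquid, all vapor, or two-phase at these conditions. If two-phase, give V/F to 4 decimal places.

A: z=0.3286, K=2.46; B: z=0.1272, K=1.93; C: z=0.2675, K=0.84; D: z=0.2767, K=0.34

ΣzᵢKᵢ = 1.3726; Σzᵢ/Kᵢ = 1.3318.
Both exceed 1, so a two-phase solution exists.
Newton–Raphson from ψ = 0.68:
  ψ = 0.6800: g = -0.06613, g' = -0.6230 → ψ = 0.5739
  ψ = 0.5739: g = -0.00290, g' = -0.5747 → ψ = 0.5688
Converged at ψ = 0.5688.

two-phase, V/F = 0.5688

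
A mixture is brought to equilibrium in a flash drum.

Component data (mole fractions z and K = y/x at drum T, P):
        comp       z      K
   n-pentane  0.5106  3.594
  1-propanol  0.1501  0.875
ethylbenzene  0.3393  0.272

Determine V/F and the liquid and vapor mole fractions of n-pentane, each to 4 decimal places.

Material balance + equilibrium reduce to Σ zᵢ(Kᵢ−1)/(1+V/F(Kᵢ−1)) = 0.
g(0) = ΣzᵢKᵢ − 1 = 1.0587 and g(1) = 1 − Σzᵢ/Kᵢ = -0.5610, so a root lies in (0, 1).
Newton–Raphson from V/F = 0.68:
  V/F = 0.6800: g = -0.03046, g' = -1.1578 → V/F = 0.6537
  V/F = 0.6537: g = -0.00038, g' = -1.1302 → V/F = 0.6534
Converged at V/F = 0.6534.
Compositions from xᵢ = zᵢ/(1+V/F(Kᵢ−1)), yᵢ = Kᵢxᵢ:
  n-pentane: x = 0.1895, y = 0.6810
  1-propanol: x = 0.1634, y = 0.1430
  ethylbenzene: x = 0.6471, y = 0.1760

V/F = 0.6534, x_n-pentane = 0.1895, y_n-pentane = 0.6810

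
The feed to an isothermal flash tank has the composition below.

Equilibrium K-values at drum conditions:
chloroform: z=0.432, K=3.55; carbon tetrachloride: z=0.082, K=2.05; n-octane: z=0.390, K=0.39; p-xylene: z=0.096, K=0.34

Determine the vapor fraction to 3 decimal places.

ψ = 0.609

Material balance + equilibrium reduce to Σ zᵢ(Kᵢ−1)/(1+ψ(Kᵢ−1)) = 0.
Check two-phase: ΣzᵢKᵢ = 1.886 > 1 and Σzᵢ/Kᵢ = 1.444 > 1, so g(0) = 0.886 > 0 and g(1) = -0.444 < 0.
Newton iteration, ψ⁰ = 0.5:
  ψ = 0.500: g = 0.1038, g' = -0.975 → ψ = 0.606
  ψ = 0.606: g = 0.0020, g' = -0.949 → ψ = 0.609
Converged at ψ = 0.609.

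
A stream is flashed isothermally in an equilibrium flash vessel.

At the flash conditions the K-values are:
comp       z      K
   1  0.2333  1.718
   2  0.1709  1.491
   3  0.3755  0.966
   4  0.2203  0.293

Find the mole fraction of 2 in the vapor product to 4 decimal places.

Material balance + equilibrium reduce to Σ zᵢ(Kᵢ−1)/(1+V/F(Kᵢ−1)) = 0.
g(0) = ΣzᵢKᵢ − 1 = 0.0829 and g(1) = 1 − Σzᵢ/Kᵢ = -0.3910, so a root lies in (0, 1).
Newton–Raphson from V/F = 0.5:
  V/F = 0.5000: g = -0.06327, g' = -0.3556 → V/F = 0.3221
  V/F = 0.3221: g = -0.00608, g' = -0.2951 → V/F = 0.3015
  V/F = 0.3015: g = -0.00004, g' = -0.2908 → V/F = 0.3013
Converged at V/F = 0.3013.
Compositions from xᵢ = zᵢ/(1+V/F(Kᵢ−1)), yᵢ = Kᵢxᵢ:
  1: x = 0.1918, y = 0.3295
  2: x = 0.1489, y = 0.2220
  3: x = 0.3794, y = 0.3665
  4: x = 0.2799, y = 0.0820

y_2 = 0.2220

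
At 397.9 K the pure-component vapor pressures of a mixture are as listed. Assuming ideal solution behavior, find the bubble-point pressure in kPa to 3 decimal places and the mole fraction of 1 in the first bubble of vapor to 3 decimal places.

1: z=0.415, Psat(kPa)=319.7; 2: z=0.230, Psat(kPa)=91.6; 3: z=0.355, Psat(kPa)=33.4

At the bubble point ψ → 0, so ΣzᵢKᵢ = 1 with Kᵢ = Pᵢˢᵃᵗ/P ⇒ P = ΣzᵢPᵢˢᵃᵗ.
P = 0.415·319.7 + 0.230·91.6 + 0.355·33.4 = 165.601 kPa
yᵢ = zᵢPᵢˢᵃᵗ/P ⇒ y_1 = 0.415·319.7/165.601 = 0.801

Pbub = 165.601 kPa, y_1 = 0.801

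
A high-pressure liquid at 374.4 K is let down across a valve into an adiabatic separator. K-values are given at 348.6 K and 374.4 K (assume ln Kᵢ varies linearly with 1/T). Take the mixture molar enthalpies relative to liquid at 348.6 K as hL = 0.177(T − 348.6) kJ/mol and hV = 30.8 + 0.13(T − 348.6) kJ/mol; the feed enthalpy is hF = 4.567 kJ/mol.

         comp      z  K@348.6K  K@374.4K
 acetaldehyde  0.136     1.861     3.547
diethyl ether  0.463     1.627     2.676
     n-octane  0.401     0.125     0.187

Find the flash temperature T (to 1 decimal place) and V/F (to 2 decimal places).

Adiabatic flash: solve Rachford–Rice at each trial T, then check hF = ψ·hV(T) + (1−ψ)·hL(T).
  T = 348.6 K: K = (1.861, 1.627, 0.125), RR gives ψ = 0.094, H_out = 2.903 kJ/mol
  T = 374.4 K: K = (3.547, 2.676, 0.187), RR gives ψ = 0.519, H_out = 19.927 kJ/mol
  T = 361.5 K: K = (2.599, 2.105, 0.154), RR gives ψ = 0.376, H_out = 13.630 kJ/mol
  T = 355.1 K: K = (2.209, 1.857, 0.139), RR gives ψ = 0.266, H_out = 9.253 kJ/mol
  T = 351.9 K: K = (2.032, 1.741, 0.132), RR gives ψ = 0.192, H_out = 6.460 kJ/mol
  T = 350.2 K: K = (1.942, 1.682, 0.128), RR gives ψ = 0.145, H_out = 4.731 kJ/mol
  T = 349.4 K: K = (1.901, 1.654, 0.127), RR gives ψ = 0.120, H_out = 3.844 kJ/mol
  T = 349.8 K: K = (1.922, 1.668, 0.128), RR gives ψ = 0.133, H_out = 4.294 kJ/mol
Linear interpolation between T = 349.8 (H_out = 4.294) and T = 350.2 (H_out = 4.731) on hF = 4.567 gives T ≈ 350.0 K, at which ψ = 0.14.

T = 350.0 K, V/F = 0.14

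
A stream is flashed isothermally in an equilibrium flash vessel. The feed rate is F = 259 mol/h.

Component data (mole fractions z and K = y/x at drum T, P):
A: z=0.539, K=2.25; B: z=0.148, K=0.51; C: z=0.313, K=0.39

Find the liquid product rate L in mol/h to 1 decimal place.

Newton iteration, V/F⁰ = 0.5:
  V/F = 0.500: g = 0.0438, g' = -0.622 → V/F = 0.570
Converged at V/F = 0.570.
Then V = V/F·F = 0.5702·259 = 147.7 mol/h and L = F − V = 111.3 mol/h.

L = 111.3 mol/h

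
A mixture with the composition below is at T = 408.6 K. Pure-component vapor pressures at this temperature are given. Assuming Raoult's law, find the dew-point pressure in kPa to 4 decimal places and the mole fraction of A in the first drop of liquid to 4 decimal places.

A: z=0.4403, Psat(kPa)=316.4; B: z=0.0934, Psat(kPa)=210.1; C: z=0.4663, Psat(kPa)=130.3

Pdew = 184.6788 kPa, x_A = 0.2570

At the dew point ψ → 1, so Σzᵢ/Kᵢ = 1 with Kᵢ = Pᵢˢᵃᵗ/P ⇒ 1/P = Σzᵢ/Pᵢˢᵃᵗ.
1/P = 0.4403/316.4 + 0.0934/210.1 + 0.4663/130.3 = 0.0054148 ⇒ P = 184.6788 kPa
xᵢ = zᵢP/Pᵢˢᵃᵗ ⇒ x_A = 0.4403·184.6788/316.4 = 0.2570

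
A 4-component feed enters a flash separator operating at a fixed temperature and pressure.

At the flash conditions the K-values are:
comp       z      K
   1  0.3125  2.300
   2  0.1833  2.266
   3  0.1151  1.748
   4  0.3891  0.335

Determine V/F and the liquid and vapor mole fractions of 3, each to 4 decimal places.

Rachford–Rice: g(V/F) = Σ zᵢ(Kᵢ−1)/(1+V/F(Kᵢ−1)) = 0.
Feasibility: ΣzᵢKᵢ = 1.4657, Σzᵢ/Kᵢ = 1.4441 — both > 1, two phases present.
Iterate (Newton) starting at V/F = 0.5:
  V/F = 0.5000: g = 0.06333, g' = -0.7245 → V/F = 0.5874
  V/F = 0.5874: g = -0.00138, g' = -0.7609 → V/F = 0.5856
Converged at V/F = 0.5856.
Compositions from xᵢ = zᵢ/(1+V/F(Kᵢ−1)), yᵢ = Kᵢxᵢ:
  1: x = 0.1774, y = 0.4081
  2: x = 0.1053, y = 0.2385
  3: x = 0.0800, y = 0.1399
  4: x = 0.6373, y = 0.2135

V/F = 0.5856, x_3 = 0.0800, y_3 = 0.1399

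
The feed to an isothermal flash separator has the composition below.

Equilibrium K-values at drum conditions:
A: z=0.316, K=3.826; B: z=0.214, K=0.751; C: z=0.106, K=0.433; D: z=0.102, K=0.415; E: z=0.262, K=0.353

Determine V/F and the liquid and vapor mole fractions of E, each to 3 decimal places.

V/F = 0.373, x_E = 0.345, y_E = 0.122

Rachford–Rice: g(V/F) = Σ zᵢ(Kᵢ−1)/(1+V/F(Kᵢ−1)) = 0.
Feasibility: ΣzᵢKᵢ = 1.550, Σzᵢ/Kᵢ = 1.600 — both > 1, two phases present.
Newton iteration, V/F⁰ = 0.5:
  V/F = 0.500: g = -0.1096, g' = -0.827 → V/F = 0.367
  V/F = 0.367: g = 0.0052, g' = -0.923 → V/F = 0.373
Converged at V/F = 0.373.
Compositions from xᵢ = zᵢ/(1+V/F(Kᵢ−1)), yᵢ = Kᵢxᵢ:
  A: x = 0.154, y = 0.589
  B: x = 0.236, y = 0.177
  C: x = 0.134, y = 0.058
  D: x = 0.130, y = 0.054
  E: x = 0.345, y = 0.122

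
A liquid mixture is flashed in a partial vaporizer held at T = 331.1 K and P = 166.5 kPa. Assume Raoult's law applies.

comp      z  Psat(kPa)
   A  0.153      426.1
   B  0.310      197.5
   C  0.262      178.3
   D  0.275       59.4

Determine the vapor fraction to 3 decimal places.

Raoult's law: Kᵢ = Pᵢˢᵃᵗ/P = Pᵢˢᵃᵗ/166.5.
  K_A = 426.1/166.5 = 2.55916, K_B = 197.5/166.5 = 1.18619, K_C = 178.3/166.5 = 1.07087, K_D = 59.4/166.5 = 0.35676
Newton iteration, ψ⁰ = 0.5:
  ψ = 0.500: g = -0.0560, g' = -0.375 → ψ = 0.351
  ψ = 0.351: g = -0.0019, g' = -0.356 → ψ = 0.345
Converged at ψ = 0.345.

ψ = 0.345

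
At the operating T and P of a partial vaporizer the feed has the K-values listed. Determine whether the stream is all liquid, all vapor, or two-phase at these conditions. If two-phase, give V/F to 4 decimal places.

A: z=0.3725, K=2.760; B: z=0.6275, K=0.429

ΣzᵢKᵢ = 1.2973; Σzᵢ/Kᵢ = 1.5977.
Both exceed 1, so a two-phase solution exists.
Let ψ = V/F and solve Σ zᵢ(Kᵢ−1)/(1+ψ(Kᵢ−1)) = 0.
Iterate (Newton) starting at ψ = 0.5:
  ψ = 0.5000: g = -0.15275, g' = -0.7272 → ψ = 0.2900
  ψ = 0.2900: g = 0.00469, g' = -0.7997 → ψ = 0.2958
Converged at ψ = 0.2958.

two-phase, V/F = 0.2958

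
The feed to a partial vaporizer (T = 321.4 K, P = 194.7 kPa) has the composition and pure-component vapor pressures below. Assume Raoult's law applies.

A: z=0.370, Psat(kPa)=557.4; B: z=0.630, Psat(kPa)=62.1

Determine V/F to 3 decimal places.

V/F = 0.205

Raoult's law: Kᵢ = Pᵢˢᵃᵗ/P = Pᵢˢᵃᵗ/194.7.
  K_A = 557.4/194.7 = 2.86287, K_B = 62.1/194.7 = 0.31895
Rachford–Rice: g(V/F) = Σ zᵢ(Kᵢ−1)/(1+V/F(Kᵢ−1)) = 0.
Feasibility: ΣzᵢKᵢ = 1.260, Σzᵢ/Kᵢ = 2.104 — both > 1, two phases present.
Iterate (Newton) starting at V/F = 0.58:
  V/F = 0.580: g = -0.3779, g' = -1.095 → V/F = 0.235
  V/F = 0.235: g = -0.0313, g' = -1.035 → V/F = 0.205
Converged at V/F = 0.205.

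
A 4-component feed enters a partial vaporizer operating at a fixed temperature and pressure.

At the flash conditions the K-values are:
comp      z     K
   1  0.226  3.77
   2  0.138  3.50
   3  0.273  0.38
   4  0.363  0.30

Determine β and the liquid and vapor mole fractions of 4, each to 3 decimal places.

β = 0.308, x_4 = 0.463, y_4 = 0.139

Iterate (Newton) starting at β = 0.39:
  β = 0.390: g = -0.0971, g' = -1.141 → β = 0.305
  β = 0.305: g = 0.0035, g' = -1.235 → β = 0.308
Converged at β = 0.308.
Compositions from xᵢ = zᵢ/(1+β(Kᵢ−1)), yᵢ = Kᵢxᵢ:
  1: x = 0.122, y = 0.460
  2: x = 0.078, y = 0.273
  3: x = 0.337, y = 0.128
  4: x = 0.463, y = 0.139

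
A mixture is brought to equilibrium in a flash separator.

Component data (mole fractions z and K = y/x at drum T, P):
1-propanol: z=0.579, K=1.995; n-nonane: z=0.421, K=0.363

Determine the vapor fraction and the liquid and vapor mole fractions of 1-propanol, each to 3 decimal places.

Binary case is linear: z₁(K₁−1)(1+ψ(K₂−1)) + z₂(K₂−1)(1+ψ(K₁−1)) = 0
⇒ ψ = [z₁(K₁−1)+z₂(K₂−1)] / [−(K₁−1)(K₂−1)] = 0.3079/0.6338 = 0.486
Compositions from xᵢ = zᵢ/(1+ψ(Kᵢ−1)), yᵢ = Kᵢxᵢ:
  1-propanol: x = 0.390, y = 0.779
  n-nonane: x = 0.610, y = 0.221

ψ = 0.486, x_1-propanol = 0.390, y_1-propanol = 0.779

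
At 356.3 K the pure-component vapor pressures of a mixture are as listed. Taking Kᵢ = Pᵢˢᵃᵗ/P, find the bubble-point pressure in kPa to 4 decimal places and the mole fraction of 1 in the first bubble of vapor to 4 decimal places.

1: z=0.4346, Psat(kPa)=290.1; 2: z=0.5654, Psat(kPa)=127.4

At the bubble point ψ → 0, so ΣzᵢKᵢ = 1 with Kᵢ = Pᵢˢᵃᵗ/P ⇒ P = ΣzᵢPᵢˢᵃᵗ.
P = 0.4346·290.1 + 0.5654·127.4 = 198.1094 kPa
yᵢ = zᵢPᵢˢᵃᵗ/P ⇒ y_1 = 0.4346·290.1/198.1094 = 0.6364

Pbub = 198.1094 kPa, y_1 = 0.6364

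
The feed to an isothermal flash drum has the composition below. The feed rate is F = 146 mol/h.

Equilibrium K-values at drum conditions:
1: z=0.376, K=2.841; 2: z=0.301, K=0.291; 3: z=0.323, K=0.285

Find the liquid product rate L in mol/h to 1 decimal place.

Rachford–Rice: g(ψ) = Σ zᵢ(Kᵢ−1)/(1+ψ(Kᵢ−1)) = 0.
g(0) = ΣzᵢKᵢ − 1 = 0.248 and g(1) = 1 − Σzᵢ/Kᵢ = -1.300, so a root lies in (0, 1).
Newton–Raphson from ψ = 0.5:
  ψ = 0.500: g = -0.3296, g' = -1.109 → ψ = 0.203
  ψ = 0.203: g = -0.0152, g' = -1.108 → ψ = 0.189
Converged at ψ = 0.189.
Then V = ψ·F = 0.1891·146 = 27.6 mol/h and L = F − V = 118.4 mol/h.

L = 118.4 mol/h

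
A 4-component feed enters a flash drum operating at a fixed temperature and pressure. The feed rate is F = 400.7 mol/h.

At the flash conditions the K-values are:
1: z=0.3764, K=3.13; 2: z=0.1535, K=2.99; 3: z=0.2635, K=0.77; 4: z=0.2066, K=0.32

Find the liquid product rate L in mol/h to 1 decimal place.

L = 64.6 mol/h

Rachford–Rice: g(ψ) = Σ zᵢ(Kᵢ−1)/(1+ψ(Kᵢ−1)) = 0.
g(0) = ΣzᵢKᵢ − 1 = 0.9061 and g(1) = 1 − Σzᵢ/Kᵢ = -0.1594, so a root lies in (0, 1).
Newton iteration, ψ⁰ = 0.68:
  ψ = 0.6800: g = 0.12409, g' = -0.7448 → ψ = 0.8466
  ψ = 0.8466: g = -0.00659, g' = -0.8538 → ψ = 0.8389
Converged at ψ = 0.8389.
Then V = ψ·F = 0.8389·400.7 = 336.1 mol/h and L = F − V = 64.6 mol/h.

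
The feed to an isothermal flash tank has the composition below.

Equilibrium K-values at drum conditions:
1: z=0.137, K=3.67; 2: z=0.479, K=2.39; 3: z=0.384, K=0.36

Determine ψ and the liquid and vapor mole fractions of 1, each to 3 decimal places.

ψ = 0.722, x_1 = 0.047, y_1 = 0.172

Material balance + equilibrium reduce to Σ zᵢ(Kᵢ−1)/(1+ψ(Kᵢ−1)) = 0.
Feasibility: ΣzᵢKᵢ = 1.786, Σzᵢ/Kᵢ = 1.304 — both > 1, two phases present.
Newton iteration, ψ⁰ = 0.5:
  ψ = 0.500: g = 0.1881, g' = -0.841 → ψ = 0.723
  ψ = 0.723: g = -0.0010, g' = -0.889 → ψ = 0.722
Converged at ψ = 0.722.
Compositions from xᵢ = zᵢ/(1+ψ(Kᵢ−1)), yᵢ = Kᵢxᵢ:
  1: x = 0.047, y = 0.172
  2: x = 0.239, y = 0.571
  3: x = 0.714, y = 0.257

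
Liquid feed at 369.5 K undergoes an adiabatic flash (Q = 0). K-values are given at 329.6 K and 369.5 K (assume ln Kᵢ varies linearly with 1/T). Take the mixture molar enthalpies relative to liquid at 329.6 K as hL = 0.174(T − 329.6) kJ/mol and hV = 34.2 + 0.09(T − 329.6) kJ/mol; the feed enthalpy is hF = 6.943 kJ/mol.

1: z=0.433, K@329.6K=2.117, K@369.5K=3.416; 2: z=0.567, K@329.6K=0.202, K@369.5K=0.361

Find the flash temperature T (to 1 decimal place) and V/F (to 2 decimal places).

T = 339.0 K, V/F = 0.16

Adiabatic flash: solve Rachford–Rice at each trial T, then check hF = ψ·hV(T) + (1−ψ)·hL(T).
  T = 329.6 K: K = (2.117, 0.202), RR gives ψ = 0.035, H_out = 1.197 kJ/mol
  T = 369.5 K: K = (3.416, 0.361), RR gives ψ = 0.443, H_out = 20.606 kJ/mol
  T = 349.6 K: K = (2.728, 0.275), RR gives ψ = 0.269, H_out = 12.224 kJ/mol
  T = 339.6 K: K = (2.412, 0.237), RR gives ψ = 0.166, H_out = 7.268 kJ/mol
  T = 334.6 K: K = (2.262, 0.219), RR gives ψ = 0.105, H_out = 4.418 kJ/mol
  T = 337.1 K: K = (2.336, 0.228), RR gives ψ = 0.136, H_out = 5.882 kJ/mol
  T = 338.4 K: K = (2.376, 0.232), RR gives ψ = 0.152, H_out = 6.612 kJ/mol
Linear interpolation between T = 338.4 (H_out = 6.612) and T = 339.6 (H_out = 7.268) on hF = 6.943 gives T ≈ 339.0 K, at which ψ = 0.16.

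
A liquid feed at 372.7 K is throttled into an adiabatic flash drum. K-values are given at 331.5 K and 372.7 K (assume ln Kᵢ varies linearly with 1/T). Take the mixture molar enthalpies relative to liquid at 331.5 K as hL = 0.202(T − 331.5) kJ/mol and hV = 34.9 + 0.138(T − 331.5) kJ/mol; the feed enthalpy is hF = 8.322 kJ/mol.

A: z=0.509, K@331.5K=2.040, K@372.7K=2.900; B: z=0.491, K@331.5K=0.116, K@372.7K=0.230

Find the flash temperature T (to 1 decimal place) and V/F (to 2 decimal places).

Adiabatic flash: solve Rachford–Rice at each trial T, then check hF = ψ·hV(T) + (1−ψ)·hL(T).
  T = 331.5 K: K = (2.040, 0.116), RR gives ψ = 0.104, H_out = 3.618 kJ/mol
  T = 372.7 K: K = (2.900, 0.230), RR gives ψ = 0.403, H_out = 21.312 kJ/mol
  T = 352.1 K: K = (2.457, 0.167), RR gives ψ = 0.274, H_out = 13.359 kJ/mol
  T = 341.8 K: K = (2.245, 0.140), RR gives ψ = 0.197, H_out = 8.841 kJ/mol
  T = 336.6 K: K = (2.141, 0.127), RR gives ψ = 0.153, H_out = 6.317 kJ/mol
  T = 339.2 K: K = (2.193, 0.134), RR gives ψ = 0.176, H_out = 7.604 kJ/mol
  T = 340.5 K: K = (2.219, 0.137), RR gives ψ = 0.187, H_out = 8.228 kJ/mol
Linear interpolation between T = 340.5 (H_out = 8.228) and T = 341.8 (H_out = 8.841) on hF = 8.322 gives T ≈ 340.7 K, at which ψ = 0.19.

T = 340.7 K, V/F = 0.19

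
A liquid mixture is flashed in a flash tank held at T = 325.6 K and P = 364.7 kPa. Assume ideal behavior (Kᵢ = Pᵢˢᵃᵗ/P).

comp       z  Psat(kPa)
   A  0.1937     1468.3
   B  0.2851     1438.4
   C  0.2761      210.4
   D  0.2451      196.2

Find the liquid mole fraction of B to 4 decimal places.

x_B = 0.0776

Raoult's law: Kᵢ = Pᵢˢᵃᵗ/P = Pᵢˢᵃᵗ/364.7.
  K_A = 1468.3/364.7 = 4.026049, K_B = 1438.4/364.7 = 3.944064, K_C = 210.4/364.7 = 0.576913, K_D = 196.2/364.7 = 0.537976
Rachford–Rice: g(ψ) = Σ zᵢ(Kᵢ−1)/(1+ψ(Kᵢ−1)) = 0.
g(0) = ΣzᵢKᵢ − 1 = 1.1954 and g(1) = 1 − Σzᵢ/Kᵢ = -0.0546, so a root lies in (0, 1).
Newton iteration, ψ⁰ = 0.4:
  ψ = 0.4000: g = 0.37109, g' = -1.0345 → ψ = 0.7587
  ψ = 0.7587: g = 0.09099, g' = -0.6308 → ψ = 0.9030
  ψ = 0.9030: g = 0.00314, g' = -0.5954 → ψ = 0.9082
Converged at ψ = 0.9082.
Compositions from xᵢ = zᵢ/(1+ψ(Kᵢ−1)), yᵢ = Kᵢxᵢ:
  A: x = 0.0517, y = 0.2080
  B: x = 0.0776, y = 0.3061
  C: x = 0.4484, y = 0.2587
  D: x = 0.4223, y = 0.2272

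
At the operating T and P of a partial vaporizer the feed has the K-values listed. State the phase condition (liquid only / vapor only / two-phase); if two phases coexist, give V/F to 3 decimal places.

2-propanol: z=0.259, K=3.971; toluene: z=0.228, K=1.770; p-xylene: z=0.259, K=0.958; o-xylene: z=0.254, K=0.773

ΣzᵢKᵢ = 1.877; Σzᵢ/Kᵢ = 0.793.
Since Σzᵢ/Kᵢ < 1 the mixture is above its dew point — single vapor phase.

vapor only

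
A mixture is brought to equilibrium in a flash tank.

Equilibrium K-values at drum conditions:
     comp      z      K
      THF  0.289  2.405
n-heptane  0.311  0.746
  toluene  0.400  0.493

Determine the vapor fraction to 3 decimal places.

Iterate (Newton) starting at ψ = 0.5:
  ψ = 0.500: g = -0.1237, g' = -0.408 → ψ = 0.197
  ψ = 0.197: g = 0.0097, g' = -0.499 → ψ = 0.216
Converged at ψ = 0.216.

ψ = 0.216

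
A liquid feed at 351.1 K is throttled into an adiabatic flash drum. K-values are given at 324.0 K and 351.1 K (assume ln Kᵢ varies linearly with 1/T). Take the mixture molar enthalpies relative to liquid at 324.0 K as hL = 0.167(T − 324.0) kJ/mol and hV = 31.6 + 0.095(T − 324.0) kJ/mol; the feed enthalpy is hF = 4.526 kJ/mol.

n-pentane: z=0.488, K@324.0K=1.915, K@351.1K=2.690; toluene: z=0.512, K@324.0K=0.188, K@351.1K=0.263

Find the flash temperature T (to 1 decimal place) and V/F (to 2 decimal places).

Adiabatic flash: solve Rachford–Rice at each trial T, then check hF = ψ·hV(T) + (1−ψ)·hL(T).
  T = 324.0 K: K = (1.915, 0.188), RR gives ψ = 0.041, H_out = 1.309 kJ/mol
  T = 351.1 K: K = (2.690, 0.263), RR gives ψ = 0.359, H_out = 15.175 kJ/mol
  T = 337.6 K: K = (2.287, 0.224), RR gives ψ = 0.231, H_out = 9.342 kJ/mol
  T = 330.8 K: K = (2.096, 0.206), RR gives ψ = 0.147, H_out = 5.718 kJ/mol
  T = 327.4 K: K = (2.005, 0.197), RR gives ψ = 0.098, H_out = 3.635 kJ/mol
  T = 329.1 K: K = (2.050, 0.201), RR gives ψ = 0.123, H_out = 4.704 kJ/mol
Linear interpolation between T = 327.4 (H_out = 3.635) and T = 329.1 (H_out = 4.704) on hF = 4.526 gives T ≈ 328.8 K, at which ψ = 0.12.

T = 328.8 K, V/F = 0.12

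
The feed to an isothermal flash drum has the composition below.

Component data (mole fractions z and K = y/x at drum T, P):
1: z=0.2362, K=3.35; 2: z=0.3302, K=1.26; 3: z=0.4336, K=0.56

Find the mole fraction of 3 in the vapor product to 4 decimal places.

Newton iteration, V/F⁰ = 0.7:
  V/F = 0.7000: g = 0.00679, g' = -0.3777 → V/F = 0.7180
Converged at V/F = 0.7180.
Compositions from xᵢ = zᵢ/(1+V/F(Kᵢ−1)), yᵢ = Kᵢxᵢ:
  1: x = 0.0879, y = 0.2944
  2: x = 0.2783, y = 0.3506
  3: x = 0.6339, y = 0.3550

y_3 = 0.3550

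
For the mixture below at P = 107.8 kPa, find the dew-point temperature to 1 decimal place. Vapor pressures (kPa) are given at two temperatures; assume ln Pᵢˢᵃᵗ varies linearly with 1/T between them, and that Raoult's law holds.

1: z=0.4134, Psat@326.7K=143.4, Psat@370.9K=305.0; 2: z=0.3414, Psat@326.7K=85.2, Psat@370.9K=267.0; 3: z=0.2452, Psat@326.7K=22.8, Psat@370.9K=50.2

Dew-point temperature: Σzᵢ·P/Pᵢˢᵃᵗ(T) = 1. Interpolate ln Pᵢˢᵃᵗ = aᵢ + bᵢ/T.
  T = 326.7 K: ΣzᵢP/Pᵢˢᵃᵗ = 1.9021
  T = 370.9 K: ΣzᵢP/Pᵢˢᵃᵗ = 0.8105
  T = 348.8 K: ΣzᵢP/Pᵢˢᵃᵗ = 1.2054
  T = 359.9 K: ΣzᵢP/Pᵢˢᵃᵗ = 0.9810
  T = 354.4 K: ΣzᵢP/Pᵢˢᵃᵗ = 1.0845
  T = 357.1 K: ΣzᵢP/Pᵢˢᵃᵗ = 1.0320
  T = 358.5 K: ΣzᵢP/Pᵢˢᵃᵗ = 1.0061
Interpolating between 358.5 K and 359.9 K gives T ≈ 358.8 K.

T = 358.8 K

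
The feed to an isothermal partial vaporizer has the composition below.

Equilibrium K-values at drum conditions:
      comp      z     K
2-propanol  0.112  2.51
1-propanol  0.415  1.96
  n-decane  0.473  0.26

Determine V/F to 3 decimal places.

V/F = 0.269

Rachford–Rice: g(V/F) = Σ zᵢ(Kᵢ−1)/(1+V/F(Kᵢ−1)) = 0.
Feasibility: ΣzᵢKᵢ = 1.217, Σzᵢ/Kᵢ = 2.076 — both > 1, two phases present.
Newton–Raphson from V/F = 0.5:
  V/F = 0.500: g = -0.1900, g' = -0.910 → V/F = 0.291
  V/F = 0.291: g = -0.0173, g' = -0.778 → V/F = 0.269
Converged at V/F = 0.269.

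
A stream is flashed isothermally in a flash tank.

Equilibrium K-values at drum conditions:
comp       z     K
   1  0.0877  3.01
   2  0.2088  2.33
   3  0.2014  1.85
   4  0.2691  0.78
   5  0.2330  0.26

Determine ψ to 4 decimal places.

ψ = 0.5541

Iterate (Newton) starting at ψ = 0.5:
  ψ = 0.5000: g = 0.03464, g' = -0.6309 → ψ = 0.5549
  ψ = 0.5549: g = -0.00054, g' = -0.6529 → ψ = 0.5541
Converged at ψ = 0.5541.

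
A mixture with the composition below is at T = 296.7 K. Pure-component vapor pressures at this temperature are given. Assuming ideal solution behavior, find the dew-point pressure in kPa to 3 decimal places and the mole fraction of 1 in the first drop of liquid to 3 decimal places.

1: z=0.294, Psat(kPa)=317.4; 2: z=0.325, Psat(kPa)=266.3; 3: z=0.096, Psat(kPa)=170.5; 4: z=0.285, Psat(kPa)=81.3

At the dew point ψ → 1, so Σzᵢ/Kᵢ = 1 with Kᵢ = Pᵢˢᵃᵗ/P ⇒ 1/P = Σzᵢ/Pᵢˢᵃᵗ.
1/P = 0.294/317.4 + 0.325/266.3 + 0.096/170.5 + 0.285/81.3 = 0.006215 ⇒ P = 160.894 kPa
xᵢ = zᵢP/Pᵢˢᵃᵗ ⇒ x_1 = 0.294·160.894/317.4 = 0.149

Pdew = 160.894 kPa, x_1 = 0.149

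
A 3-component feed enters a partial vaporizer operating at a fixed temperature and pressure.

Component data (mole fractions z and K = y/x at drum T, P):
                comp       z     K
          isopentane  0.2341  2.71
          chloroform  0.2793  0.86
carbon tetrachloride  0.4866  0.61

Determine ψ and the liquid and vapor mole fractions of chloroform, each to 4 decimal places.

ψ = 0.3225, x_chloroform = 0.2925, y_chloroform = 0.2516

Material balance + equilibrium reduce to Σ zᵢ(Kᵢ−1)/(1+ψ(Kᵢ−1)) = 0.
g(0) = ΣzᵢKᵢ − 1 = 0.1714 and g(1) = 1 − Σzᵢ/Kᵢ = -0.2089, so a root lies in (0, 1).
Newton–Raphson from ψ = 0.5:
  ψ = 0.5000: g = -0.06199, g' = -0.3195 → ψ = 0.3060
  ψ = 0.3060: g = 0.00647, g' = -0.3964 → ψ = 0.3223
  ψ = 0.3223: g = 0.00008, g' = -0.3873 → ψ = 0.3225
Converged at ψ = 0.3225.
Compositions from xᵢ = zᵢ/(1+ψ(Kᵢ−1)), yᵢ = Kᵢxᵢ:
  isopentane: x = 0.1509, y = 0.4089
  chloroform: x = 0.2925, y = 0.2516
  carbon tetrachloride: x = 0.5566, y = 0.3395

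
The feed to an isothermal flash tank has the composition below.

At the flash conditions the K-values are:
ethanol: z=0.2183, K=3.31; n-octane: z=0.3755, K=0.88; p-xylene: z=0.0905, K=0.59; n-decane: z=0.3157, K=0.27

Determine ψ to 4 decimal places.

ψ = 0.1858

Rachford–Rice: g(ψ) = Σ zᵢ(Kᵢ−1)/(1+ψ(Kᵢ−1)) = 0.
Check two-phase: ΣzᵢKᵢ = 1.1916 > 1 and Σzᵢ/Kᵢ = 1.8153 > 1, so g(0) = 0.1916 > 0 and g(1) = -0.8153 < 0.
Newton–Raphson from ψ = 0.39:
  ψ = 0.3900: g = -0.14835, g' = -0.6787 → ψ = 0.1714
  ψ = 0.1714: g = 0.01189, g' = -0.8408 → ψ = 0.1856
  ψ = 0.1856: g = 0.00015, g' = -0.8193 → ψ = 0.1858
Converged at ψ = 0.1858.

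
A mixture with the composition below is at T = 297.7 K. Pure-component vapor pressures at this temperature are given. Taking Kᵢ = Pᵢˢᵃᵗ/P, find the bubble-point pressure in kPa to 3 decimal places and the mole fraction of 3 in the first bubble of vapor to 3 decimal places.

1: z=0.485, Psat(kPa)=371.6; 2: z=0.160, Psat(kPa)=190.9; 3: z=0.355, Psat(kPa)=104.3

At the bubble point ψ → 0, so ΣzᵢKᵢ = 1 with Kᵢ = Pᵢˢᵃᵗ/P ⇒ P = ΣzᵢPᵢˢᵃᵗ.
P = 0.485·371.6 + 0.160·190.9 + 0.355·104.3 = 247.797 kPa
yᵢ = zᵢPᵢˢᵃᵗ/P ⇒ y_3 = 0.355·104.3/247.797 = 0.149

Pbub = 247.797 kPa, y_3 = 0.149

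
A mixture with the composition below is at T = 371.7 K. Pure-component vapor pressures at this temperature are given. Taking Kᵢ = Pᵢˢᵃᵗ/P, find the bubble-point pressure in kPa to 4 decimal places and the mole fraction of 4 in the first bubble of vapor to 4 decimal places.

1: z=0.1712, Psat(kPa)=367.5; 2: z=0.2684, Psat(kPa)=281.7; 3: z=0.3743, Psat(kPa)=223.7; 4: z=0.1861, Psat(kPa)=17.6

Pbub = 225.5306 kPa, y_4 = 0.0145

At the bubble point ψ → 0, so ΣzᵢKᵢ = 1 with Kᵢ = Pᵢˢᵃᵗ/P ⇒ P = ΣzᵢPᵢˢᵃᵗ.
P = 0.1712·367.5 + 0.2684·281.7 + 0.3743·223.7 + 0.1861·17.6 = 225.5306 kPa
yᵢ = zᵢPᵢˢᵃᵗ/P ⇒ y_4 = 0.1861·17.6/225.5306 = 0.0145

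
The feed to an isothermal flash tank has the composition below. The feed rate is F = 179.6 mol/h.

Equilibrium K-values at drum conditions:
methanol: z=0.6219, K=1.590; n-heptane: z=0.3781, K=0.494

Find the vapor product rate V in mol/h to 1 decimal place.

V = 105.6 mol/h

Rachford–Rice: g(ψ) = Σ zᵢ(Kᵢ−1)/(1+ψ(Kᵢ−1)) = 0.
g(0) = ΣzᵢKᵢ − 1 = 0.1756 and g(1) = 1 − Σzᵢ/Kᵢ = -0.1565, so a root lies in (0, 1).
Binary case is linear: z₁(K₁−1)(1+ψ(K₂−1)) + z₂(K₂−1)(1+ψ(K₁−1)) = 0
⇒ ψ = [z₁(K₁−1)+z₂(K₂−1)] / [−(K₁−1)(K₂−1)] = 0.17560/0.29854 = 0.5882
Then V = ψ·F = 0.5882·179.6 = 105.6 mol/h and L = F − V = 74.0 mol/h.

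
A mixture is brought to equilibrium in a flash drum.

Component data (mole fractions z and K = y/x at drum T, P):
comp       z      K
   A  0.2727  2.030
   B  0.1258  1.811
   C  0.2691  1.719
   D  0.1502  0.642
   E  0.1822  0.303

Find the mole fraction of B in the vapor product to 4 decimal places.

Rachford–Rice: g(V/F) = Σ zᵢ(Kᵢ−1)/(1+V/F(Kᵢ−1)) = 0.
Check two-phase: ΣzᵢKᵢ = 1.3956 > 1 and Σzᵢ/Kᵢ = 1.1956 > 1, so g(0) = 0.3956 > 0 and g(1) = -0.1956 < 0.
Newton iteration, V/F⁰ = 0.5:
  V/F = 0.5000: g = 0.13989, g' = -0.4803 → V/F = 0.7913
  V/F = 0.7913: g = -0.01795, g' = -0.6526 → V/F = 0.7637
  V/F = 0.7637: g = -0.00044, g' = -0.6213 → V/F = 0.7630
Converged at V/F = 0.7630.
Compositions from xᵢ = zᵢ/(1+V/F(Kᵢ−1)), yᵢ = Kᵢxᵢ:
  A: x = 0.1527, y = 0.3100
  B: x = 0.0777, y = 0.1407
  C: x = 0.1738, y = 0.2987
  D: x = 0.2066, y = 0.1327
  E: x = 0.3892, y = 0.1179

y_B = 0.1407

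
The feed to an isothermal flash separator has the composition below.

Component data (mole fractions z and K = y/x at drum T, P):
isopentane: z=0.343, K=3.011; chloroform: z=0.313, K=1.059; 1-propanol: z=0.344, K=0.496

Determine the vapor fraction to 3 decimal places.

Let ψ = V/F and solve Σ zᵢ(Kᵢ−1)/(1+ψ(Kᵢ−1)) = 0.
g(0) = ΣzᵢKᵢ − 1 = 0.535 and g(1) = 1 − Σzᵢ/Kᵢ = -0.103, so a root lies in (0, 1).
Newton iteration, ψ⁰ = 0.46:
  ψ = 0.460: g = 0.1506, g' = -0.523 → ψ = 0.748
  ψ = 0.748: g = 0.0150, g' = -0.447 → ψ = 0.781
Converged at ψ = 0.781.

ψ = 0.781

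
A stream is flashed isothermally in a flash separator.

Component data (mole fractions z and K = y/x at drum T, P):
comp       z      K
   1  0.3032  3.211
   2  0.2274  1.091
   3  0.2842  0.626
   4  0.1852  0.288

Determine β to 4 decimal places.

β = 0.5043

Material balance + equilibrium reduce to Σ zᵢ(Kᵢ−1)/(1+β(Kᵢ−1)) = 0.
g(0) = ΣzᵢKᵢ − 1 = 0.4529 and g(1) = 1 − Σzᵢ/Kᵢ = -0.3999, so a root lies in (0, 1).
Newton–Raphson from β = 0.5:
  β = 0.5000: g = 0.00269, g' = -0.6226 → β = 0.5043
Converged at β = 0.5043.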